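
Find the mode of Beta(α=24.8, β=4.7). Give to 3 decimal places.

With α,β > 1, mode = (α−1)/(α+β−2) = 23.8/27.5 = 0.865.

0.865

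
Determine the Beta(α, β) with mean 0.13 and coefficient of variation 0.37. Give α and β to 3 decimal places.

Var = (CV·μ)² = (0.37×0.13)² = 0.002314.
α+β = μ(1−μ)/Var − 1 = 0.1131/0.002314 − 1 = 47.8846.
Thus α = 0.13·47.8846 = 6.225 and β = 0.87·47.8846 = 41.660.

α = 6.225, β = 41.660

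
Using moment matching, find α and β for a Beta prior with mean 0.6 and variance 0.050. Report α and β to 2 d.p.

α = 2.28, β = 1.52

Write ν = α+β; then α = μν and Var = μ(1−μ)/(ν+1).
ν = μ(1−μ)/Var − 1 = 0.24/0.050 − 1 = 3.8000.
α = 0.6·3.8000 = 2.28, β = 0.4·3.8000 = 1.52.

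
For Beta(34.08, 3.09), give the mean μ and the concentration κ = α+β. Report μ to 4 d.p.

μ = 0.9169, κ = 37.17

κ = α+β = 34.08+3.09 = 37.17; μ = α/κ = 34.08/37.17 = 0.9169.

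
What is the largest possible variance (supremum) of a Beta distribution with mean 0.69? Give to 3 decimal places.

Var = μ(1−μ)/(α+β+1), which approaches μ(1−μ) as α+β → 0.
So the supremum is μ(1−μ) = 0.69×0.31 = 0.214.

0.214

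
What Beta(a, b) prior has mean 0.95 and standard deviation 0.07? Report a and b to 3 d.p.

a = 8.259, b = 0.435

Variance = 0.07² = 0.0049. The moment-matching identity a+b = μ(1−μ)/Var − 1 gives
a+b = 0.0475/0.0049 − 1 = 8.6939, so a = μ·8.6939 = 8.259 and b = (1−μ)·8.6939 = 0.435.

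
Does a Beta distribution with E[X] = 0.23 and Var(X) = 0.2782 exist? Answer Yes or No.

No

A Beta with mean μ has variance μ(1−μ)/(α+β+1) < μ(1−μ).
Here μ(1−μ) = 0.23×0.77 = 0.1771, and 0.2782 ≥ 0.1771.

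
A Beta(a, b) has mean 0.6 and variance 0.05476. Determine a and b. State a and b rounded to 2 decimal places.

By moment matching, a+b = μ(1−μ)/σ² − 1 = (0.6·0.4)/0.05476 − 1 = 4.3828 − 1 = 3.3828.
Since a/(a+b) = μ, a = 0.6·3.3828 = 2.03 and b = 0.4·3.3828 = 1.35.

a = 2.03, b = 1.35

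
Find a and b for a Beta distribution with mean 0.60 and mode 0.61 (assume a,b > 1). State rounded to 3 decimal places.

Let s = a+b. Mean gives a = μs = 0.60s; mode gives (a−1)/(s−2) = 0.61.
Substituting: 0.60s − 1 = 0.61(s−2) = 0.61s − 1.22, so -0.01s = -0.22 and s = 22.0000.
Then a = 0.60×22.0000 = 13.200 and b = s−a = 8.800.

a = 13.200, b = 8.800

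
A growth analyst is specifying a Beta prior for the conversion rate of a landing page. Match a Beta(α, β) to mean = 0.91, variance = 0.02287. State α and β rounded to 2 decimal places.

α = 2.35, β = 0.23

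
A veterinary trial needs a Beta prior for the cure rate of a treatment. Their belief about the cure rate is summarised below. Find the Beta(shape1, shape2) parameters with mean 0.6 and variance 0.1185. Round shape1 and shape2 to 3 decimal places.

shape1 = 0.615, shape2 = 0.410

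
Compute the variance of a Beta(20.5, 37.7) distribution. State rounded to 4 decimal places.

0.0039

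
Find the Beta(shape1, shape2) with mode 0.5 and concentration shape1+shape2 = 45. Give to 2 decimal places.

shape1 = 22.50, shape2 = 22.50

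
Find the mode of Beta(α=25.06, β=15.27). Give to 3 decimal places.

0.628

With α,β > 1, mode = (α−1)/(α+β−2) = 24.06/38.33 = 0.628.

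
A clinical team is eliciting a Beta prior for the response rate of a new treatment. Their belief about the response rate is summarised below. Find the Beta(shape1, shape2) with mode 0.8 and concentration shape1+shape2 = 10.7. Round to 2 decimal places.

shape1 = 7.96, shape2 = 2.74

For shape1,shape2>1 the mode is (shape1−1)/(shape1+shape2−2), so shape1 = mode·(κ−2)+1 = 0.8×8.7+1 = 7.96.
And shape2 = (1−mode)·(κ−2)+1 = 0.2×8.7+1 = 2.74.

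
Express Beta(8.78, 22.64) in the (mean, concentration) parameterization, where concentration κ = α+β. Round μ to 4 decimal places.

μ = 0.2794, κ = 31.42

κ = α+β = 8.78+22.64 = 31.42; μ = α/κ = 8.78/31.42 = 0.2794.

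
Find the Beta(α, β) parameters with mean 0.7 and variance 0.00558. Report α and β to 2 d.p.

α = 25.64, β = 10.99

Let s = α+β. The Beta variance is μ(1−μ)/(s+1).
So s+1 = μ(1−μ)/σ² = (0.7×0.3)/0.00558 = 0.21/0.00558 = 37.6344, giving s = 36.6344.
Then α = μs = 0.7×36.6344 = 25.64 and β = (1−μ)s = 0.3×36.6344 = 10.99.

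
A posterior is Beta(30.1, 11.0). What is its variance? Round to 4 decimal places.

0.0047

μ = 30.1/41.1 = 0.732360; Var = μ(1−μ)/(α+β+1) = 0.1960088/42.1 = 0.0047.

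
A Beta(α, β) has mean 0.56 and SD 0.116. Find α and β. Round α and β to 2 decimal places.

Variance = 0.116² = 0.013456. The moment-matching identity α+β = μ(1−μ)/Var − 1 gives
α+β = 0.2464/0.013456 − 1 = 17.3115, so α = μ·17.3115 = 9.69 and β = (1−μ)·17.3115 = 7.62.

α = 9.69, β = 7.62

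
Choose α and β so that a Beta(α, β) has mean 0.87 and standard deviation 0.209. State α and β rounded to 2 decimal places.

α = 1.38, β = 0.21

Variance = 0.209² = 0.043681. The moment-matching identity α+β = μ(1−μ)/Var − 1 gives
α+β = 0.1131/0.043681 − 1 = 1.5892, so α = μ·1.5892 = 1.38 and β = (1−μ)·1.5892 = 0.21.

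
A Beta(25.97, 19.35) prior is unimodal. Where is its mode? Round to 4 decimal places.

0.5764

With α,β > 1, mode = (α−1)/(α+β−2) = 24.97/43.32 = 0.5764.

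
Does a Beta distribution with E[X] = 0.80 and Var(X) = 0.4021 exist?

No

For any Beta, Var(X) < E[X]·(1−E[X]).
Here μ(1−μ) = 0.80×0.20 = 0.1600, and 0.4021 ≥ 0.1600.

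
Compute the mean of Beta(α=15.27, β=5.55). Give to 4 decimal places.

0.7334

The Beta mean is α/(α+β) = 15.27/(15.27+5.55) = 0.7334.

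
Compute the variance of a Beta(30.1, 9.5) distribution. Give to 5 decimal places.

μ = 30.1/39.6 = 0.760101; Var = μ(1−μ)/(α+β+1) = 0.1823475/40.6 = 0.00449.

0.00449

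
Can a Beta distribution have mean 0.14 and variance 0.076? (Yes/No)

Yes

The Beta variance bound is σ² < μ(1−μ).
Here μ(1−μ) = 0.14×0.86 = 0.1204, and 0.076 < 0.1204.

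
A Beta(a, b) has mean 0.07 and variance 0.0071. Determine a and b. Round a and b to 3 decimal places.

a = 0.572, b = 7.597

Write ν = a+b; then a = μν and Var = μ(1−μ)/(ν+1).
ν = μ(1−μ)/Var − 1 = 0.0651/0.0071 − 1 = 8.1690.
a = 0.07·8.1690 = 0.572, b = 0.93·8.1690 = 7.597.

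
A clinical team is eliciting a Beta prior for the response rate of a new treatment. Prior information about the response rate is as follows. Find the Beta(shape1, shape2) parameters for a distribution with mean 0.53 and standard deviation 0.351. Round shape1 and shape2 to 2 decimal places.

shape1 = 0.54, shape2 = 0.48

First σ² = 0.123201. Setting shape1 = μn, shape2 = (1−μ)n with n = shape1+shape2,
μ(1−μ)/(n+1) = 0.123201 ⇒ n+1 = 0.2491/0.123201 = 2.0219 ⇒ n = 1.0219.
Hence shape1 = 0.53×1.0219 = 0.54, shape2 = 0.47×1.0219 = 0.48.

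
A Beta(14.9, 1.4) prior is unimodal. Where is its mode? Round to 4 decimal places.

The density x^(α−1)(1−x)^(β−1) is maximised at (α−1)/(α+β−2) = 13.9/14.3 = 0.9720.

0.9720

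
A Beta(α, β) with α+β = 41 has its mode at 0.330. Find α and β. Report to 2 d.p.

α = 13.87, β = 27.13

Since the density peak of Beta(α,β) is at (α−1)/(α+β−2),
α = 1 + 0.330(41−2) = 13.87 and β = 41 − 13.87 = 27.13.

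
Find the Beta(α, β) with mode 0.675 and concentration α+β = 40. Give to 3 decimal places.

α = 26.650, β = 13.350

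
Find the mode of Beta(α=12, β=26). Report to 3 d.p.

0.306

The density x^(α−1)(1−x)^(β−1) is maximised at (α−1)/(α+β−2) = 11/36 = 0.306.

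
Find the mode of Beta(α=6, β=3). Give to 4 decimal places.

The density x^(α−1)(1−x)^(β−1) is maximised at (α−1)/(α+β−2) = 5/7 = 0.7143.

0.7143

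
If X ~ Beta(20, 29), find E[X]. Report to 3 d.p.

0.408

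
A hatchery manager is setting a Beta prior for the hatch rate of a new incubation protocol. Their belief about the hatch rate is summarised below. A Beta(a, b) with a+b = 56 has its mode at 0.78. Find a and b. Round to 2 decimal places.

a = 43.12, b = 12.88

Since the density peak of Beta(a,b) is at (a−1)/(a+b−2),
a = 1 + 0.78(56−2) = 43.12 and b = 56 − 43.12 = 12.88.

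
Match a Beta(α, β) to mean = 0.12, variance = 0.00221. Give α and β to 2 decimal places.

By moment matching, α+β = μ(1−μ)/σ² − 1 = (0.12·0.88)/0.00221 − 1 = 47.7828 − 1 = 46.7828.
Since α/(α+β) = μ, α = 0.12·46.7828 = 5.61 and β = 0.88·46.7828 = 41.17.

α = 5.61, β = 41.17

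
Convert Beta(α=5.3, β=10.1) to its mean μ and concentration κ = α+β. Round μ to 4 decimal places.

κ = α+β = 5.3+10.1 = 15.4; μ = α/κ = 5.3/15.4 = 0.3442.

μ = 0.3442, κ = 15.4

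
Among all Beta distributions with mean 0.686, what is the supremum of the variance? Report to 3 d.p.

Var = μ(1−μ)/(α+β+1), which approaches μ(1−μ) as α+β → 0.
So the supremum is μ(1−μ) = 0.686×0.314 = 0.215.

0.215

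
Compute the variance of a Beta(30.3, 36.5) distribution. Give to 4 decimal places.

0.0037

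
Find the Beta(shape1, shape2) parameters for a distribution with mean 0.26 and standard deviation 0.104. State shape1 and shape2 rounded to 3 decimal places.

shape1 = 4.365, shape2 = 12.423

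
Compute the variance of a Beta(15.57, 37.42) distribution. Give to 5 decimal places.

0.00384

α+β = 52.99 and αβ = 582.6294, so Var = αβ/[(α+β)²(α+β+1)] = 582.6294/151600.685999 = 0.00384.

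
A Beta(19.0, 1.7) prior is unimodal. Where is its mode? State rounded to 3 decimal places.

The density x^(α−1)(1−x)^(β−1) is maximised at (α−1)/(α+β−2) = 18.0/18.7 = 0.963.

0.963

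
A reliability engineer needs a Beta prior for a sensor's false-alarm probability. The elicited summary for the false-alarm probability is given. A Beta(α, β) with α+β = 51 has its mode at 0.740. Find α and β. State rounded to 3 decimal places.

Mode = (α−1)/(κ−2) with κ = α+β, so α−1 = 0.740·49 = 36.260.
α = 37.260; β = κ − α = 13.740.

α = 37.260, β = 13.740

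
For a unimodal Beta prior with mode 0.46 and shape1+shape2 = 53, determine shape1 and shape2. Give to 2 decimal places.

Mode = (shape1−1)/(κ−2) with κ = shape1+shape2, so shape1−1 = 0.46·51 = 23.46.
shape1 = 24.46; shape2 = κ − shape1 = 28.54.

shape1 = 24.46, shape2 = 28.54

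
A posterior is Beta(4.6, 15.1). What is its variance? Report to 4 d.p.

μ = 4.6/19.7 = 0.233503; Var = μ(1−μ)/(α+β+1) = 0.1789791/20.7 = 0.0086.

0.0086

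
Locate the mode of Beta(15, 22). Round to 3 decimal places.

The density x^(α−1)(1−x)^(β−1) is maximised at (α−1)/(α+β−2) = 14/35 = 0.400.

0.400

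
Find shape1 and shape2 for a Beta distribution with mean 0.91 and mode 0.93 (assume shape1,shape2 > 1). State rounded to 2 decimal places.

shape1 = 39.13, shape2 = 3.87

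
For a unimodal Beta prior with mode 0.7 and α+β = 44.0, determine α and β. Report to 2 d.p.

Mode = (α−1)/(κ−2) with κ = α+β, so α−1 = 0.7·42.0 = 29.40.
α = 30.40; β = κ − α = 13.60.

α = 30.40, β = 13.60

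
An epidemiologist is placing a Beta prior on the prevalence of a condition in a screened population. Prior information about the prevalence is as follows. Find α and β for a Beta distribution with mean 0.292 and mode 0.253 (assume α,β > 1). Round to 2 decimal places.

Let s = α+β. Mean gives α = μs = 0.292s; mode gives (α−1)/(s−2) = 0.253.
Substituting: 0.292s − 1 = 0.253(s−2) = 0.253s − 0.506, so 0.039s = 0.494 and s = 12.6667.
Then α = 0.292×12.6667 = 3.70 and β = s−α = 8.97.

α = 3.70, β = 8.97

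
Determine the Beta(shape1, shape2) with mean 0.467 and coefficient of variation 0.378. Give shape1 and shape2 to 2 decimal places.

shape1 = 3.26, shape2 = 3.72

Var = (CV·μ)² = (0.378×0.467)² = 0.031161.
shape1+shape2 = μ(1−μ)/Var − 1 = 0.248911/0.031161 − 1 = 6.9878.
Thus shape1 = 0.467·6.9878 = 3.26 and shape2 = 0.533·6.9878 = 3.72.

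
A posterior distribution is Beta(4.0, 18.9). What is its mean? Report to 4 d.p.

E[X] = α/(α+β) = 4.0/22.9 = 0.1747.

0.1747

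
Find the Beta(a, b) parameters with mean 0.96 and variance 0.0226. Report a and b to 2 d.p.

a = 0.67, b = 0.03

Write ν = a+b; then a = μν and Var = μ(1−μ)/(ν+1).
ν = μ(1−μ)/Var − 1 = 0.0384/0.0226 − 1 = 0.6991.
a = 0.96·0.6991 = 0.67, b = 0.04·0.6991 = 0.03.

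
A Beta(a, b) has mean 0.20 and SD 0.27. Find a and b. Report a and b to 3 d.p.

a = 0.239, b = 0.956

Variance = 0.27² = 0.0729. The moment-matching identity a+b = μ(1−μ)/Var − 1 gives
a+b = 0.1600/0.0729 − 1 = 1.1948, so a = μ·1.1948 = 0.239 and b = (1−μ)·1.1948 = 0.956.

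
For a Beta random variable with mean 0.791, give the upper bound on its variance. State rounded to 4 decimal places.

Var = μ(1−μ)/(α+β+1), which approaches μ(1−μ) as α+β → 0.
So the supremum is μ(1−μ) = 0.791×0.209 = 0.1653.

0.1653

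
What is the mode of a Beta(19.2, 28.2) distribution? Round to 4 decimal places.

0.4009

With α,β > 1, mode = (α−1)/(α+β−2) = 18.2/45.4 = 0.4009.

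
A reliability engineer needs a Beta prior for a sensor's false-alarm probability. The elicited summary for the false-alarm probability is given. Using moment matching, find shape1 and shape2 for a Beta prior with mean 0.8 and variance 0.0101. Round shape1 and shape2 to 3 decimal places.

shape1 = 11.873, shape2 = 2.968

Write ν = shape1+shape2; then shape1 = μν and Var = μ(1−μ)/(ν+1).
ν = μ(1−μ)/Var − 1 = 0.16/0.0101 − 1 = 14.8416.
shape1 = 0.8·14.8416 = 11.873, shape2 = 0.2·14.8416 = 2.968.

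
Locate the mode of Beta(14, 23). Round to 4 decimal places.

The density x^(α−1)(1−x)^(β−1) is maximised at (α−1)/(α+β−2) = 13/35 = 0.3714.

0.3714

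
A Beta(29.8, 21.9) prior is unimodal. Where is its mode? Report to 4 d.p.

0.5795

The density x^(α−1)(1−x)^(β−1) is maximised at (α−1)/(α+β−2) = 28.8/49.7 = 0.5795.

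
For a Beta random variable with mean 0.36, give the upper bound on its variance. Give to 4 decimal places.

Var = μ(1−μ)/(α+β+1), which approaches μ(1−μ) as α+β → 0.
So the supremum is μ(1−μ) = 0.36×0.64 = 0.2304.

0.2304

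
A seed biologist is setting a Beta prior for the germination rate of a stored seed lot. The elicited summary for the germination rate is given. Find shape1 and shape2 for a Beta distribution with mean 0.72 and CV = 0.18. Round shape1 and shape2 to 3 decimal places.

shape1 = 7.922, shape2 = 3.081

σ = CV·μ = 0.18×0.72 = 0.12960, so σ² = 0.016796.
s+1 = μ(1−μ)/σ² = 0.2016/0.016796 = 12.0027, so s = shape1+shape2 = 11.0027.
shape1 = μs = 7.922, shape2 = (1−μ)s = 3.081.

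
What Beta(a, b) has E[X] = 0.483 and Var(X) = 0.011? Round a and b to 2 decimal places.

By moment matching, a+b = μ(1−μ)/σ² − 1 = (0.483·0.517)/0.011 − 1 = 22.7010 − 1 = 21.7010.
Since a/(a+b) = μ, a = 0.483·21.7010 = 10.48 and b = 0.517·21.7010 = 11.22.

a = 10.48, b = 11.22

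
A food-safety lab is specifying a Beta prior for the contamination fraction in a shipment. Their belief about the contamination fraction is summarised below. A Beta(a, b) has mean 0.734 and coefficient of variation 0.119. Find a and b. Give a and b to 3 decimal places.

σ = CV·μ = 0.119×0.734 = 0.08735, so σ² = 0.007629.
s+1 = μ(1−μ)/σ² = 0.195244/0.007629 = 25.5913, so s = a+b = 24.5913.
a = μs = 18.050, b = (1−μ)s = 6.541.

a = 18.050, b = 6.541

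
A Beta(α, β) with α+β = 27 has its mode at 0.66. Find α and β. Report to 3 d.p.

Mode = (α−1)/(κ−2) with κ = α+β, so α−1 = 0.66·25 = 16.500.
α = 17.500; β = κ − α = 9.500.

α = 17.500, β = 9.500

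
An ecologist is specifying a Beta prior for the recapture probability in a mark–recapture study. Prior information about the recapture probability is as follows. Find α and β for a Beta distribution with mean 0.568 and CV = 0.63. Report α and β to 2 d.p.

α = 0.52, β = 0.40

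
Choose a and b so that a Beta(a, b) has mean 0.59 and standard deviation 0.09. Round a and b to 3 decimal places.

σ² = 0.09² = 0.0081.
With s = a+b, Var = μ(1−μ)/(s+1), so s+1 = (0.59×0.41)/0.0081 = 29.8642 and s = 28.8642.
a = μs = 17.030, b = (1−μ)s = 11.834.

a = 17.030, b = 11.834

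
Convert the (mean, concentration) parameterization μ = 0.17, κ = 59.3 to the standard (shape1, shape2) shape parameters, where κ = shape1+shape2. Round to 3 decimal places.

shape1 = μκ = 0.17×59.3 = 10.081 and shape2 = (1−μ)κ = 0.83×59.3 = 49.219.

shape1 = 10.081, shape2 = 49.219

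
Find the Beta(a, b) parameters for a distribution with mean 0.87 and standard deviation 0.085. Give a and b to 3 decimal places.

Variance = 0.085² = 0.007225. The moment-matching identity a+b = μ(1−μ)/Var − 1 gives
a+b = 0.1131/0.007225 − 1 = 14.6540, so a = μ·14.6540 = 12.749 and b = (1−μ)·14.6540 = 1.905.

a = 12.749, b = 1.905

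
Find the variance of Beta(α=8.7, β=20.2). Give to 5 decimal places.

μ = 8.7/28.9 = 0.301038; Var = μ(1−μ)/(α+β+1) = 0.2104141/29.9 = 0.00704.

0.00704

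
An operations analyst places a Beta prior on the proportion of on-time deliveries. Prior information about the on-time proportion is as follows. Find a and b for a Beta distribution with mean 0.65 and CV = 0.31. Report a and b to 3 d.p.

Var = (CV·μ)² = (0.31×0.65)² = 0.040602.
a+b = μ(1−μ)/Var − 1 = 0.2275/0.040602 − 1 = 4.6031.
Thus a = 0.65·4.6031 = 2.992 and b = 0.35·4.6031 = 1.611.

a = 2.992, b = 1.611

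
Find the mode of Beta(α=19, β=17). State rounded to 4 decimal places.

With α,β > 1, mode = (α−1)/(α+β−2) = 18/34 = 0.5294.

0.5294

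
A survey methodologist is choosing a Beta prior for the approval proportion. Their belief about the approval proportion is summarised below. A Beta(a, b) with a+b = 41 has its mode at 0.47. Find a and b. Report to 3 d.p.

a = 19.330, b = 21.670

Since the density peak of Beta(a,b) is at (a−1)/(a+b−2),
a = 1 + 0.47(41−2) = 19.330 and b = 41 − 19.330 = 21.670.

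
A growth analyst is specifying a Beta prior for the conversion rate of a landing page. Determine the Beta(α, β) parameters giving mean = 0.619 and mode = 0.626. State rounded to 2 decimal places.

Let s = α+β. Mean gives α = μs = 0.619s; mode gives (α−1)/(s−2) = 0.626.
Substituting: 0.619s − 1 = 0.626(s−2) = 0.626s − 1.252, so -0.007s = -0.252 and s = 36.0000.
Then α = 0.619×36.0000 = 22.28 and β = s−α = 13.72.

α = 22.28, β = 13.72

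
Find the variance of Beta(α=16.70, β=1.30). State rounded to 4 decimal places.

0.0035

Var = αβ/[(α+β)²(α+β+1)] = (16.70×1.30)/(18.00²×19.00) = 21.7100/6156.000000 = 0.0035.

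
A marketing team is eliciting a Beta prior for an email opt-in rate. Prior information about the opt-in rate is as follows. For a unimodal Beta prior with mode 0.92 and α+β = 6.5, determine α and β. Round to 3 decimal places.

α = 5.140, β = 1.360

Mode = (α−1)/(κ−2) with κ = α+β, so α−1 = 0.92·4.5 = 4.140.
α = 5.140; β = κ − α = 1.360.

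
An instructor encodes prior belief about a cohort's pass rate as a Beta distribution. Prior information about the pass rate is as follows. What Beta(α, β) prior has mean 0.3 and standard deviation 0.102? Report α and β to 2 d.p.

First σ² = 0.010404. Setting α = μn, β = (1−μ)n with n = α+β,
μ(1−μ)/(n+1) = 0.010404 ⇒ n+1 = 0.21/0.010404 = 20.1845 ⇒ n = 19.1845.
Hence α = 0.3×19.1845 = 5.76, β = 0.7×19.1845 = 13.43.

α = 5.76, β = 13.43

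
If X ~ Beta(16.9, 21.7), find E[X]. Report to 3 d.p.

0.438

E[X] = α/(α+β) = 16.9/38.6 = 0.438.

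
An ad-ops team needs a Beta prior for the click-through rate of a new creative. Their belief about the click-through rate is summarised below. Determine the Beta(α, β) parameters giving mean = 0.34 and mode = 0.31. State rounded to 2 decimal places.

α = 4.31, β = 8.36

Let s = α+β. Mean gives α = μs = 0.34s; mode gives (α−1)/(s−2) = 0.31.
Substituting: 0.34s − 1 = 0.31(s−2) = 0.31s − 0.62, so 0.03s = 0.38 and s = 12.6667.
Then α = 0.34×12.6667 = 4.31 and β = s−α = 8.36.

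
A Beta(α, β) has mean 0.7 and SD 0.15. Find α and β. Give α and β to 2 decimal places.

σ² = 0.15² = 0.0225.
With s = α+β, Var = μ(1−μ)/(s+1), so s+1 = (0.7×0.3)/0.0225 = 9.3333 and s = 8.3333.
α = μs = 5.83, β = (1−μ)s = 2.50.

α = 5.83, β = 2.50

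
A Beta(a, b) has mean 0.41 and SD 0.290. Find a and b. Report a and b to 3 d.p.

a = 0.769, b = 1.107

First σ² = 0.084100. Setting a = μn, b = (1−μ)n with n = a+b,
μ(1−μ)/(n+1) = 0.084100 ⇒ n+1 = 0.2419/0.084100 = 2.8763 ⇒ n = 1.8763.
Hence a = 0.41×1.8763 = 0.769, b = 0.59×1.8763 = 1.107.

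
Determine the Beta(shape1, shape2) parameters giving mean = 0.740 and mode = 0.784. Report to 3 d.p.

shape1 = 9.553, shape2 = 3.356

Let s = shape1+shape2. Mean gives shape1 = μs = 0.740s; mode gives (shape1−1)/(s−2) = 0.784.
Substituting: 0.740s − 1 = 0.784(s−2) = 0.784s − 1.568, so -0.044s = -0.568 and s = 12.9091.
Then shape1 = 0.740×12.9091 = 9.553 and shape2 = s−shape1 = 3.356.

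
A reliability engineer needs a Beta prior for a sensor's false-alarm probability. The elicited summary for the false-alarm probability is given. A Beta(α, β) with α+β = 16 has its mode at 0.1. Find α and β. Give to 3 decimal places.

α = 2.400, β = 13.600

Mode = (α−1)/(κ−2) with κ = α+β, so α−1 = 0.1·14 = 1.400.
α = 2.400; β = κ − α = 13.600.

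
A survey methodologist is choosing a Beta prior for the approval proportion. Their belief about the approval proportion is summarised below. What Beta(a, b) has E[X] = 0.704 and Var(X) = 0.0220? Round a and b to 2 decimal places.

By moment matching, a+b = μ(1−μ)/σ² − 1 = (0.704·0.296)/0.0220 − 1 = 9.4720 − 1 = 8.4720.
Since a/(a+b) = μ, a = 0.704·8.4720 = 5.96 and b = 0.296·8.4720 = 2.51.

a = 5.96, b = 2.51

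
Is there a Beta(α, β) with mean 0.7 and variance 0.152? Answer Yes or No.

For any Beta, Var(X) < E[X]·(1−E[X]).
Here μ(1−μ) = 0.7×0.3 = 0.21, and 0.152 < 0.21.

Yes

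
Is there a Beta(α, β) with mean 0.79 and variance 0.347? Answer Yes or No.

For any Beta, Var(X) < E[X]·(1−E[X]).
Here μ(1−μ) = 0.79×0.21 = 0.1659, and 0.347 ≥ 0.1659.

No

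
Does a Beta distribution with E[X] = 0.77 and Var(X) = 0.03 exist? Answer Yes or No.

For any Beta, Var(X) < E[X]·(1−E[X]).
Here μ(1−μ) = 0.77×0.23 = 0.1771, and 0.03 < 0.1771.

Yes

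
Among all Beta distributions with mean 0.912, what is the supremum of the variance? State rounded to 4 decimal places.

0.0803

For fixed mean μ the Beta variance is μ(1−μ)/(α+β+1), increasing as α+β decreases.
Its least upper bound (not attained) is μ(1−μ) = 0.912·0.088 = 0.0803.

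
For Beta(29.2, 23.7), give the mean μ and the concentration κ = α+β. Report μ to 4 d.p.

κ = α+β = 29.2+23.7 = 52.9; μ = α/κ = 29.2/52.9 = 0.5520.

μ = 0.5520, κ = 52.9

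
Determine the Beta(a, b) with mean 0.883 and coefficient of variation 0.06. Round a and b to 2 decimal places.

a = 31.62, b = 4.19

σ = CV·μ = 0.06×0.883 = 0.05298, so σ² = 0.002807.
s+1 = μ(1−μ)/σ² = 0.103311/0.002807 = 36.8063, so s = a+b = 35.8063.
a = μs = 31.62, b = (1−μ)s = 4.19.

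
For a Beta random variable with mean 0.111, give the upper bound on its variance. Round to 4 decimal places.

0.0987

Var = μ(1−μ)/(α+β+1), which approaches μ(1−μ) as α+β → 0.
So the supremum is μ(1−μ) = 0.111×0.889 = 0.0987.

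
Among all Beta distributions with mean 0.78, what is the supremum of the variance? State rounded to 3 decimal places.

For fixed mean μ the Beta variance is μ(1−μ)/(α+β+1), increasing as α+β decreases.
Its least upper bound (not attained) is μ(1−μ) = 0.78·0.22 = 0.172.

0.172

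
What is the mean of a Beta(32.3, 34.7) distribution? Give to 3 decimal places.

E[X] = α/(α+β) = 32.3/67.0 = 0.482.

0.482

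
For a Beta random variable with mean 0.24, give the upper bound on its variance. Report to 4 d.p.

0.1824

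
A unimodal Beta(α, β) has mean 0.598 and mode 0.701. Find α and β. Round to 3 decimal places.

α = 2.334, β = 1.569

Let s = α+β. Mean gives α = μs = 0.598s; mode gives (α−1)/(s−2) = 0.701.
Substituting: 0.598s − 1 = 0.701(s−2) = 0.701s − 1.402, so -0.103s = -0.402 and s = 3.9029.
Then α = 0.598×3.9029 = 2.334 and β = s−α = 1.569.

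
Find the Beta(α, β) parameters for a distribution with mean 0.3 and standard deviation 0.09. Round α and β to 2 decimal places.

α = 7.48, β = 17.45

Variance = 0.09² = 0.0081. The moment-matching identity α+β = μ(1−μ)/Var − 1 gives
α+β = 0.21/0.0081 − 1 = 24.9259, so α = μ·24.9259 = 7.48 and β = (1−μ)·24.9259 = 17.45.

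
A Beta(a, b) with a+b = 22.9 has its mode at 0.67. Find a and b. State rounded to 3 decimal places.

a = 15.003, b = 7.897

Mode = (a−1)/(κ−2) with κ = a+b, so a−1 = 0.67·20.9 = 14.003.
a = 15.003; b = κ − a = 7.897.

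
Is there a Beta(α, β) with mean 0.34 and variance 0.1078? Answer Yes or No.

For any Beta, Var(X) < E[X]·(1−E[X]).
Here μ(1−μ) = 0.34×0.66 = 0.2244, and 0.1078 < 0.2244.

Yes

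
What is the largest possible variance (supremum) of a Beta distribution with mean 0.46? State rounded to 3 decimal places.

0.248

For fixed mean μ the Beta variance is μ(1−μ)/(α+β+1), increasing as α+β decreases.
Its least upper bound (not attained) is μ(1−μ) = 0.46·0.54 = 0.248.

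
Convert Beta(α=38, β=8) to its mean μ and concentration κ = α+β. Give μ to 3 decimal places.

μ = 0.826, κ = 46

κ = α+β = 38+8 = 46; μ = α/κ = 38/46 = 0.826.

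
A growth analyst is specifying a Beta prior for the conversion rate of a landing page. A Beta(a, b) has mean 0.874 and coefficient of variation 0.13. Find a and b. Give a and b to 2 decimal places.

a = 6.58, b = 0.95

Var = (CV·μ)² = (0.13×0.874)² = 0.012910.
a+b = μ(1−μ)/Var − 1 = 0.110124/0.012910 − 1 = 7.5305.
Thus a = 0.874·7.5305 = 6.58 and b = 0.126·7.5305 = 0.95.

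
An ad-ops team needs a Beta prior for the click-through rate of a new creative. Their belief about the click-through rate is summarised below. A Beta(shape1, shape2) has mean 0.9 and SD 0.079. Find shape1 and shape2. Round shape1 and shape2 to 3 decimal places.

shape1 = 12.079, shape2 = 1.342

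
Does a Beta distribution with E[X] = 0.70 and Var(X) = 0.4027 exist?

No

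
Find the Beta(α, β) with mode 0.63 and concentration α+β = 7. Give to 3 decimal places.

α = 4.150, β = 2.850

Since the density peak of Beta(α,β) is at (α−1)/(α+β−2),
α = 1 + 0.63(7−2) = 4.150 and β = 7 − 4.150 = 2.850.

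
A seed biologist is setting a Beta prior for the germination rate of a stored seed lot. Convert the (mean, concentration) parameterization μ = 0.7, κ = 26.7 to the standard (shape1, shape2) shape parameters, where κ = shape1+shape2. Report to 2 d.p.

shape1 = μκ = 0.7×26.7 = 18.69 and shape2 = (1−μ)κ = 0.3×26.7 = 8.01.

shape1 = 18.69, shape2 = 8.01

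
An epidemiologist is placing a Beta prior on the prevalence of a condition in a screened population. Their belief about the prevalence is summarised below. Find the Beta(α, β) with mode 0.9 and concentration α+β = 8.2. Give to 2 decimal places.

Mode = (α−1)/(κ−2) with κ = α+β, so α−1 = 0.9·6.2 = 5.58.
α = 6.58; β = κ − α = 1.62.

α = 6.58, β = 1.62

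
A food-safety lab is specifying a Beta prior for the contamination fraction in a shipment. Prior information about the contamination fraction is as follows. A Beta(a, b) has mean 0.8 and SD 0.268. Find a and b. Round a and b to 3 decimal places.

a = 0.982, b = 0.246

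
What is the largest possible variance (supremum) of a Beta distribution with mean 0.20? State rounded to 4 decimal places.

0.1600

For fixed mean μ the Beta variance is μ(1−μ)/(α+β+1), increasing as α+β decreases.
Its least upper bound (not attained) is μ(1−μ) = 0.20·0.80 = 0.1600.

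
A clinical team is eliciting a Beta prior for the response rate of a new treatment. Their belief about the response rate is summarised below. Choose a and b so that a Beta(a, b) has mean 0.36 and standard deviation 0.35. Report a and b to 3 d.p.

Variance = 0.35² = 0.1225. The moment-matching identity a+b = μ(1−μ)/Var − 1 gives
a+b = 0.2304/0.1225 − 1 = 0.8808, so a = μ·0.8808 = 0.317 and b = (1−μ)·0.8808 = 0.564.

a = 0.317, b = 0.564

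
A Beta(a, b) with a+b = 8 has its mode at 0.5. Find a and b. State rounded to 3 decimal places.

Since the density peak of Beta(a,b) is at (a−1)/(a+b−2),
a = 1 + 0.5(8−2) = 4.000 and b = 8 − 4.000 = 4.000.

a = 4.000, b = 4.000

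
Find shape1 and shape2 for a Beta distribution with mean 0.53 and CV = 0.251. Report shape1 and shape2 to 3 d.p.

shape1 = 6.930, shape2 = 6.146

Var = (CV·μ)² = (0.251×0.53)² = 0.017697.
shape1+shape2 = μ(1−μ)/Var − 1 = 0.2491/0.017697 − 1 = 13.0758.
Thus shape1 = 0.53·13.0758 = 6.930 and shape2 = 0.47·13.0758 = 6.146.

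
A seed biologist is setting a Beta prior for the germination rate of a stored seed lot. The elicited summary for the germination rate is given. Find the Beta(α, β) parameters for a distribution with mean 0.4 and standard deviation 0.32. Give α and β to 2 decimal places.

α = 0.54, β = 0.81

σ² = 0.32² = 0.1024.
With s = α+β, Var = μ(1−μ)/(s+1), so s+1 = (0.4×0.6)/0.1024 = 2.3438 and s = 1.3438.
α = μs = 0.54, β = (1−μ)s = 0.81.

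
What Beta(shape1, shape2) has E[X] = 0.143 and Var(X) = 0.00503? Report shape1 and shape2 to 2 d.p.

By moment matching, shape1+shape2 = μ(1−μ)/σ² − 1 = (0.143·0.857)/0.00503 − 1 = 24.3640 − 1 = 23.3640.
Since shape1/(shape1+shape2) = μ, shape1 = 0.143·23.3640 = 3.34 and shape2 = 0.857·23.3640 = 20.02.

shape1 = 3.34, shape2 = 20.02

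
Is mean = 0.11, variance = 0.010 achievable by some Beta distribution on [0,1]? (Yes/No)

For any Beta, Var(X) < E[X]·(1−E[X]).
Here μ(1−μ) = 0.11×0.89 = 0.0979, and 0.010 < 0.0979.

Yes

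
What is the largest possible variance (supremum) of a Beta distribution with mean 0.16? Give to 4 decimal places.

Var = μ(1−μ)/(α+β+1), which approaches μ(1−μ) as α+β → 0.
So the supremum is μ(1−μ) = 0.16×0.84 = 0.1344.

0.1344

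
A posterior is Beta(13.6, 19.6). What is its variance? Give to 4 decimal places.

0.0071

α+β = 33.2 and αβ = 266.56, so Var = αβ/[(α+β)²(α+β+1)] = 266.56/37696.608 = 0.0071.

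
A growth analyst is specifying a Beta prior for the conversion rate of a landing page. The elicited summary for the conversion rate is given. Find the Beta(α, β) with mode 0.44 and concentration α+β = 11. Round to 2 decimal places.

For α,β>1 the mode is (α−1)/(α+β−2), so α = mode·(κ−2)+1 = 0.44×9+1 = 4.96.
And β = (1−mode)·(κ−2)+1 = 0.56×9+1 = 6.04.

α = 4.96, β = 6.04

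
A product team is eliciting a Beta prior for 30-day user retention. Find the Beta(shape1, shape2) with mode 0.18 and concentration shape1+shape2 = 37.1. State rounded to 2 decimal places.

For shape1,shape2>1 the mode is (shape1−1)/(shape1+shape2−2), so shape1 = mode·(κ−2)+1 = 0.18×35.1+1 = 7.32.
And shape2 = (1−mode)·(κ−2)+1 = 0.82×35.1+1 = 29.78.

shape1 = 7.32, shape2 = 29.78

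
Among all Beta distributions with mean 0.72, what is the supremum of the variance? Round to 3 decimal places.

0.202

Var = μ(1−μ)/(α+β+1), which approaches μ(1−μ) as α+β → 0.
So the supremum is μ(1−μ) = 0.72×0.28 = 0.202.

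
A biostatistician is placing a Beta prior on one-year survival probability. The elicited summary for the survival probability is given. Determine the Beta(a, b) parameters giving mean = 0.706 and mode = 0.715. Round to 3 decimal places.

Let s = a+b. Mean gives a = μs = 0.706s; mode gives (a−1)/(s−2) = 0.715.
Substituting: 0.706s − 1 = 0.715(s−2) = 0.715s − 1.430, so -0.009s = -0.430 and s = 47.7778.
Then a = 0.706×47.7778 = 33.731 and b = s−a = 14.047.

a = 33.731, b = 14.047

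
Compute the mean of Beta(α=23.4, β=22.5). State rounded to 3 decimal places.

0.510

E[X] = α/(α+β) = 23.4/45.9 = 0.510.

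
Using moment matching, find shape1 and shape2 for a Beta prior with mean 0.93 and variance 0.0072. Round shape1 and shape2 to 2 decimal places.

Let s = shape1+shape2. The Beta variance is μ(1−μ)/(s+1).
So s+1 = μ(1−μ)/σ² = (0.93×0.07)/0.0072 = 0.0651/0.0072 = 9.0417, giving s = 8.0417.
Then shape1 = μs = 0.93×8.0417 = 7.48 and shape2 = (1−μ)s = 0.07×8.0417 = 0.56.

shape1 = 7.48, shape2 = 0.56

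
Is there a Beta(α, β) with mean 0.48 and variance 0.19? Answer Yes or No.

Yes

For any Beta, Var(X) < E[X]·(1−E[X]).
Here μ(1−μ) = 0.48×0.52 = 0.2496, and 0.19 < 0.2496.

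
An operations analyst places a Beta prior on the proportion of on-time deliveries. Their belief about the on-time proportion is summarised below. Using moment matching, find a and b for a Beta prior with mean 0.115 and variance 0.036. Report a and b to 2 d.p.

By moment matching, a+b = μ(1−μ)/σ² − 1 = (0.115·0.885)/0.036 − 1 = 2.8271 − 1 = 1.8271.
Since a/(a+b) = μ, a = 0.115·1.8271 = 0.21 and b = 0.885·1.8271 = 1.62.

a = 0.21, b = 1.62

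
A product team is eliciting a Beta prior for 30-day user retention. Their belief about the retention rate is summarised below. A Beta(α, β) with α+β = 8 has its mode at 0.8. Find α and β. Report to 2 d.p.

α = 5.80, β = 2.20

For α,β>1 the mode is (α−1)/(α+β−2), so α = mode·(κ−2)+1 = 0.8×6+1 = 5.80.
And β = (1−mode)·(κ−2)+1 = 0.2×6+1 = 2.20.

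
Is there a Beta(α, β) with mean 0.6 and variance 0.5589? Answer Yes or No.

No

For any Beta, Var(X) < E[X]·(1−E[X]).
Here μ(1−μ) = 0.6×0.4 = 0.24, and 0.5589 ≥ 0.24.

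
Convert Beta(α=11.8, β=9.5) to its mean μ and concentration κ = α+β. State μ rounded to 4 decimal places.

μ = 0.5540, κ = 21.3

κ = α+β = 11.8+9.5 = 21.3; μ = α/κ = 11.8/21.3 = 0.5540.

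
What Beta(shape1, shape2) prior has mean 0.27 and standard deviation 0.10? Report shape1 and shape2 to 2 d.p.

Variance = 0.10² = 0.0100. The moment-matching identity shape1+shape2 = μ(1−μ)/Var − 1 gives
shape1+shape2 = 0.1971/0.0100 − 1 = 18.7100, so shape1 = μ·18.7100 = 5.05 and shape2 = (1−μ)·18.7100 = 13.66.

shape1 = 5.05, shape2 = 13.66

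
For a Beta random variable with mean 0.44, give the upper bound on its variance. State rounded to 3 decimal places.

0.246

For fixed mean μ the Beta variance is μ(1−μ)/(α+β+1), increasing as α+β decreases.
Its least upper bound (not attained) is μ(1−μ) = 0.44·0.56 = 0.246.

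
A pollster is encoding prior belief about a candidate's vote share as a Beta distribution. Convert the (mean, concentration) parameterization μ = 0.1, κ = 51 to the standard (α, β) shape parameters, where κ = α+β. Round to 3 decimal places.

Split κ in proportion μ : (1−μ): α = 0.1·51 = 5.100, β = 51 − 5.100 = 45.900.

α = 5.100, β = 45.900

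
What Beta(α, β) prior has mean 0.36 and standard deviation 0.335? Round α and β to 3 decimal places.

Variance = 0.335² = 0.112225. The moment-matching identity α+β = μ(1−μ)/Var − 1 gives
α+β = 0.2304/0.112225 − 1 = 1.0530, so α = μ·1.0530 = 0.379 and β = (1−μ)·1.0530 = 0.674.

α = 0.379, β = 0.674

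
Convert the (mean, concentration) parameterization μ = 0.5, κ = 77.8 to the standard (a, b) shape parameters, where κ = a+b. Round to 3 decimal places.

a = μκ = 0.5×77.8 = 38.900 and b = (1−μ)κ = 0.5×77.8 = 38.900.

a = 38.900, b = 38.900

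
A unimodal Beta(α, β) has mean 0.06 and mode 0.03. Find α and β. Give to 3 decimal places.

With s = α+β: μ = α/s and mode = (α−1)/(s−2). Eliminating α = μs,
μs − 1 = m(s−2) ⇒ s(μ−m) = 1−2m ⇒ s = 0.94/0.03 = 31.3333.
So α = μs = 1.880, β = (1−μ)s = 29.453.

α = 1.880, β = 29.453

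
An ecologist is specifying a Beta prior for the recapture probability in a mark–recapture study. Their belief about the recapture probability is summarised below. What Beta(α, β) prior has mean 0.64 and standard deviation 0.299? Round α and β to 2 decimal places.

α = 1.01, β = 0.57

σ² = 0.299² = 0.089401.
With s = α+β, Var = μ(1−μ)/(s+1), so s+1 = (0.64×0.36)/0.089401 = 2.5772 and s = 1.5772.
α = μs = 1.01, β = (1−μ)s = 0.57.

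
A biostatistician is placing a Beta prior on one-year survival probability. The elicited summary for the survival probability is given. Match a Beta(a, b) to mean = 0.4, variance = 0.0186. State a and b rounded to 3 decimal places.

Write ν = a+b; then a = μν and Var = μ(1−μ)/(ν+1).
ν = μ(1−μ)/Var − 1 = 0.24/0.0186 − 1 = 11.9032.
a = 0.4·11.9032 = 4.761, b = 0.6·11.9032 = 7.142.

a = 4.761, b = 7.142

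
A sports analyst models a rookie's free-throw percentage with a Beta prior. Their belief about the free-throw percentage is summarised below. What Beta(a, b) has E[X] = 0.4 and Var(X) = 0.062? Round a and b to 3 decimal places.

Write ν = a+b; then a = μν and Var = μ(1−μ)/(ν+1).
ν = μ(1−μ)/Var − 1 = 0.24/0.062 − 1 = 2.8710.
a = 0.4·2.8710 = 1.148, b = 0.6·2.8710 = 1.723.

a = 1.148, b = 1.723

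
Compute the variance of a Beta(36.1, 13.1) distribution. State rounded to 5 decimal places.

α+β = 49.2 and αβ = 472.91, so Var = αβ/[(α+β)²(α+β+1)] = 472.91/121516.128 = 0.00389.

0.00389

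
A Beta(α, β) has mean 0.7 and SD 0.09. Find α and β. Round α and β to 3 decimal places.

α = 17.448, β = 7.478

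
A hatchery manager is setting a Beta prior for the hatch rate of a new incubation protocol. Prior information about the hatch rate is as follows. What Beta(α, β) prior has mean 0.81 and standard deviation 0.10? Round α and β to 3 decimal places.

α = 11.656, β = 2.734

Variance = 0.10² = 0.0100. The moment-matching identity α+β = μ(1−μ)/Var − 1 gives
α+β = 0.1539/0.0100 − 1 = 14.3900, so α = μ·14.3900 = 11.656 and β = (1−μ)·14.3900 = 2.734.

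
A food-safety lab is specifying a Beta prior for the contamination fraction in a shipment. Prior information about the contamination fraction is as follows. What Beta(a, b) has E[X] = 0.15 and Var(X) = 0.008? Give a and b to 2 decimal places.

a = 2.24, b = 12.70

Write ν = a+b; then a = μν and Var = μ(1−μ)/(ν+1).
ν = μ(1−μ)/Var − 1 = 0.1275/0.008 − 1 = 14.9375.
a = 0.15·14.9375 = 2.24, b = 0.85·14.9375 = 12.70.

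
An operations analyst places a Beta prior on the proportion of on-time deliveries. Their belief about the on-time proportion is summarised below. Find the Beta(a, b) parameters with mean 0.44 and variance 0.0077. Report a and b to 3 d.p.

a = 13.640, b = 17.360

By moment matching, a+b = μ(1−μ)/σ² − 1 = (0.44·0.56)/0.0077 − 1 = 32.0000 − 1 = 31.0000.
Since a/(a+b) = μ, a = 0.44·31.0000 = 13.640 and b = 0.56·31.0000 = 17.360.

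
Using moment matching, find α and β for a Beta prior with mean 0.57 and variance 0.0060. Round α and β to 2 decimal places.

α = 22.71, β = 17.14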